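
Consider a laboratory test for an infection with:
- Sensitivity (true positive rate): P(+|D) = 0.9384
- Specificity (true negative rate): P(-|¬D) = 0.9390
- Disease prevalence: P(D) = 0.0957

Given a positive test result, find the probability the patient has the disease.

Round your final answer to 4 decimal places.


Let D = has disease, + = positive test

Given:
- P(D) = 0.0957 (prevalence)
- P(+|D) = 0.9384 (sensitivity)
- P(-|¬D) = 0.9390 (specificity)
- P(+|¬D) = 0.0610 (false positive rate = 1 - specificity)

Step 1: Find P(+)
P(+) = P(+|D)P(D) + P(+|¬D)P(¬D)
     = 0.9384 × 0.0957 + 0.0610 × 0.9043
     = 0.08980488 + 0.05516230
     = 0.14496718

Step 2: Apply Bayes' theorem for P(D|+)
P(D|+) = P(+|D)P(D) / P(+)
       = 0.08980488 / 0.14496718
       = 0.6195


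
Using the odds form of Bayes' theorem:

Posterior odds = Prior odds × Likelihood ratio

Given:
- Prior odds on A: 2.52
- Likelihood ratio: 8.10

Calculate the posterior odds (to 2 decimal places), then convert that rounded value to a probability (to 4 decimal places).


Step 1: Calculate posterior odds
Posterior odds = Prior odds × LR
               = 2.52 × 8.10
               = 20.41

Step 2: Convert to probability
P(A|E) = Posterior odds / (1 + Posterior odds)
       = 20.41 / (1 + 20.41)
       = 20.41 / 21.41
       = 0.9533

The evidence increased P(A) from 0.7159 to 0.9533.


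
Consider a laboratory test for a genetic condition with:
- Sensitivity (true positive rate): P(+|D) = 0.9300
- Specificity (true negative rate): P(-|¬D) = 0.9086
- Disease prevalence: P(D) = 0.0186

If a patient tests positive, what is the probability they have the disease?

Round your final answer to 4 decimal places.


Let D = has disease, + = positive test

Given:
- P(D) = 0.0186 (prevalence)
- P(+|D) = 0.9300 (sensitivity)
- P(-|¬D) = 0.9086 (specificity)
- P(+|¬D) = 0.0914 (false positive rate = 1 - specificity)

Step 1: Find P(+)
P(+) = P(+|D)P(D) + P(+|¬D)P(¬D)
     = 0.9300 × 0.0186 + 0.0914 × 0.9814
     = 0.01729800 + 0.08969996
     = 0.10699796

Step 2: Apply Bayes' theorem for P(D|+)
P(D|+) = P(+|D)P(D) / P(+)
       = 0.01729800 / 0.10699796
       = 0.1617


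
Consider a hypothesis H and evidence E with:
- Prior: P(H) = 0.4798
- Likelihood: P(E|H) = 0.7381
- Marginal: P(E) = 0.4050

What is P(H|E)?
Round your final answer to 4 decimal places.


Using Bayes' theorem:

P(H|E) = P(E|H) × P(H) / P(E)
       = 0.7381 × 0.4798 / 0.4050
       = 0.35414038 / 0.4050
       = 0.8744

The evidence strengthens our belief in H.
Prior: 0.4798 → Posterior: 0.8744


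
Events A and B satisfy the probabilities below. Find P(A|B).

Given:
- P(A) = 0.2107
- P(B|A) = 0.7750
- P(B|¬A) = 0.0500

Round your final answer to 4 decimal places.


Bayes' theorem: P(A|B) = P(B|A) × P(A) / P(B)

Step 1: Calculate P(B) using law of total probability
P(B) = P(B|A)P(A) + P(B|¬A)P(¬A)
     = 0.7750 × 0.2107 + 0.0500 × 0.7893
     = 0.16329250 + 0.03946500
     = 0.20275750

Step 2: Apply Bayes' theorem
P(A|B) = P(B|A) × P(A) / P(B)
       = 0.16329250 / 0.20275750
       = 0.8054


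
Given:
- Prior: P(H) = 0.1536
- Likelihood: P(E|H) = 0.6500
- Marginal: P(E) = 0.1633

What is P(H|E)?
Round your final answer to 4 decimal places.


Using Bayes' theorem:

P(H|E) = P(E|H) × P(H) / P(E)
       = 0.6500 × 0.1536 / 0.1633
       = 0.09984000 / 0.1633
       = 0.6114

The evidence strengthens our belief in H.
Prior: 0.1536 → Posterior: 0.6114


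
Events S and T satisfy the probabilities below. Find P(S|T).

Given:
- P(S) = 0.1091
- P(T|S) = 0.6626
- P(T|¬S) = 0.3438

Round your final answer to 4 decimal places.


Bayes' theorem: P(S|T) = P(T|S) × P(S) / P(T)

Step 1: Calculate P(T) using law of total probability
P(T) = P(T|S)P(S) + P(T|¬S)P(¬S)
     = 0.6626 × 0.1091 + 0.3438 × 0.8909
     = 0.07228966 + 0.30629142
     = 0.37858108

Step 2: Apply Bayes' theorem
P(S|T) = P(T|S) × P(S) / P(T)
       = 0.07228966 / 0.37858108
       = 0.1909


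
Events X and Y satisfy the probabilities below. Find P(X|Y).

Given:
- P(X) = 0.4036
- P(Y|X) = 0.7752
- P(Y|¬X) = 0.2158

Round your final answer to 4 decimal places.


Bayes' theorem: P(X|Y) = P(Y|X) × P(X) / P(Y)

Step 1: Calculate P(Y) using law of total probability
P(Y) = P(Y|X)P(X) + P(Y|¬X)P(¬X)
     = 0.7752 × 0.4036 + 0.2158 × 0.5964
     = 0.31287072 + 0.12870312
     = 0.44157384

Step 2: Apply Bayes' theorem
P(X|Y) = P(Y|X) × P(X) / P(Y)
       = 0.31287072 / 0.44157384
       = 0.7085


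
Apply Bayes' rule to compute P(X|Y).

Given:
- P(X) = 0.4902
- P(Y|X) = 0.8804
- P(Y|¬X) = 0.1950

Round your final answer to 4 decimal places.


Bayes' theorem: P(X|Y) = P(Y|X) × P(X) / P(Y)

Step 1: Calculate P(Y) using law of total probability
P(Y) = P(Y|X)P(X) + P(Y|¬X)P(¬X)
     = 0.8804 × 0.4902 + 0.1950 × 0.5098
     = 0.43157208 + 0.09941100
     = 0.53098308

Step 2: Apply Bayes' theorem
P(X|Y) = P(Y|X) × P(X) / P(Y)
       = 0.43157208 / 0.53098308
       = 0.8128


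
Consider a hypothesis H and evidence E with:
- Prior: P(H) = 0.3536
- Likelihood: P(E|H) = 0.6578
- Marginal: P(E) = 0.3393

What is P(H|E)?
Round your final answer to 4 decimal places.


Using Bayes' theorem:

P(H|E) = P(E|H) × P(H) / P(E)
       = 0.6578 × 0.3536 / 0.3393
       = 0.23259808 / 0.3393
       = 0.6855

The evidence strengthens our belief in H.
Prior: 0.3536 → Posterior: 0.6855


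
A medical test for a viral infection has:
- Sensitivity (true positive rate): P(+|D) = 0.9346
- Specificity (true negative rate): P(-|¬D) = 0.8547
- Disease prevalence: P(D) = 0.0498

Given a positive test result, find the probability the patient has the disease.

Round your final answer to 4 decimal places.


Let D = has disease, + = positive test

Given:
- P(D) = 0.0498 (prevalence)
- P(+|D) = 0.9346 (sensitivity)
- P(-|¬D) = 0.8547 (specificity)
- P(+|¬D) = 0.1453 (false positive rate = 1 - specificity)

Step 1: Find P(+)
P(+) = P(+|D)P(D) + P(+|¬D)P(¬D)
     = 0.9346 × 0.0498 + 0.1453 × 0.9502
     = 0.04654308 + 0.13806406
     = 0.18460714

Step 2: Apply Bayes' theorem for P(D|+)
P(D|+) = P(+|D)P(D) / P(+)
       = 0.04654308 / 0.18460714
       = 0.2521


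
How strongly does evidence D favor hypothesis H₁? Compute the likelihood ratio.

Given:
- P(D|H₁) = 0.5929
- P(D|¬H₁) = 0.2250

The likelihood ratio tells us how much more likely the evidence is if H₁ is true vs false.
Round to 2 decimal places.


Likelihood Ratio (LR) = P(D|H₁) / P(D|¬H₁)

LR = 0.5929 / 0.2250
   = 2.64

The evidence is 2.64 times more likely if H₁ is true than if H₁ is false.
Because LR exceeds 1, D is evidence for H₁.


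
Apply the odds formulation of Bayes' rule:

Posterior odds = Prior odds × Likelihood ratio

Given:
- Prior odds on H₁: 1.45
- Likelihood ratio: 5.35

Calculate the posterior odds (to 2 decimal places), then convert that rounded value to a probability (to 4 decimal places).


Step 1: Calculate posterior odds
Posterior odds = Prior odds × LR
               = 1.45 × 5.35
               = 7.76

Step 2: Convert to probability
P(H₁|E) = Posterior odds / (1 + Posterior odds)
       = 7.76 / (1 + 7.76)
       = 7.76 / 8.76
       = 0.8858

The evidence increased P(H₁) from 0.5918 to 0.8858.


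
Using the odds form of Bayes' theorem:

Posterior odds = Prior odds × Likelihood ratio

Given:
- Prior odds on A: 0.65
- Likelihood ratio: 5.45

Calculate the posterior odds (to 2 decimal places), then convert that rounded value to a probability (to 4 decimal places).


Step 1: Calculate posterior odds
Posterior odds = Prior odds × LR
               = 0.65 × 5.45
               = 3.54

Step 2: Convert to probability
P(A|E) = Posterior odds / (1 + Posterior odds)
       = 3.54 / (1 + 3.54)
       = 3.54 / 4.54
       = 0.7797

The evidence increased P(A) from 0.3939 to 0.7797.


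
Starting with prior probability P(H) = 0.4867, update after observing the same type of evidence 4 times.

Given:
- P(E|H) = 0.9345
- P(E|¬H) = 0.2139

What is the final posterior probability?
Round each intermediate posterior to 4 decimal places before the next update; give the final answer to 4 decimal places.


Sequential Bayesian updating:

Initial prior: P(H) = 0.4867

Update 1:
  P(E) = 0.9345 × 0.4867 + 0.2139 × 0.5133 = 0.45482115 + 0.10979487 = 0.56461602
  P(H|E) = 0.45482115 / 0.56461602 = 0.8055

Update 2:
  P(E) = 0.9345 × 0.8055 + 0.2139 × 0.1945 = 0.75273975 + 0.04160355 = 0.79434330
  P(H|E) = 0.75273975 / 0.79434330 = 0.9476

Update 3:
  P(E) = 0.9345 × 0.9476 + 0.2139 × 0.0524 = 0.88553220 + 0.01120836 = 0.89674056
  P(H|E) = 0.88553220 / 0.89674056 = 0.9875

Update 4:
  P(E) = 0.9345 × 0.9875 + 0.2139 × 0.0125 = 0.92281875 + 0.00267375 = 0.92549250
  P(H|E) = 0.92281875 / 0.92549250 = 0.9971

Final posterior: 0.9971


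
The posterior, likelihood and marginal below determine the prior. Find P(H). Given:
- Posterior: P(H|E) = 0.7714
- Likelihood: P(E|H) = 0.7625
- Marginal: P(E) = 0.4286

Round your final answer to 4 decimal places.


From Bayes' theorem: P(H|E) = P(E|H) × P(H) / P(E)

Rearranging for P(H):
P(H) = P(H|E) × P(E) / P(E|H)
     = 0.7714 × 0.4286 / 0.7625
     = 0.33062204 / 0.7625
     = 0.4336


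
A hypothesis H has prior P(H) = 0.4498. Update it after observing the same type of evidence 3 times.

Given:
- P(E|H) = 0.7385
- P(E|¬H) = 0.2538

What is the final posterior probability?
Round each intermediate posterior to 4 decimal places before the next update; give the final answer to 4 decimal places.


Sequential Bayesian updating:

Initial prior: P(H) = 0.4498

Update 1:
  P(E) = 0.7385 × 0.4498 + 0.2538 × 0.5502 = 0.33217730 + 0.13964076 = 0.47181806
  P(H|E) = 0.33217730 / 0.47181806 = 0.7040

Update 2:
  P(E) = 0.7385 × 0.7040 + 0.2538 × 0.2960 = 0.51990400 + 0.07512480 = 0.59502880
  P(H|E) = 0.51990400 / 0.59502880 = 0.8737

Update 3:
  P(E) = 0.7385 × 0.8737 + 0.2538 × 0.1263 = 0.64522745 + 0.03205494 = 0.67728239
  P(H|E) = 0.64522745 / 0.67728239 = 0.9527

Final posterior: 0.9527


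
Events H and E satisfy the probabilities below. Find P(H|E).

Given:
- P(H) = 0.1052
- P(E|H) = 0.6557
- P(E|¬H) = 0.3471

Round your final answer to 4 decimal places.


Bayes' theorem: P(H|E) = P(E|H) × P(H) / P(E)

Step 1: Calculate P(E) using law of total probability
P(E) = P(E|H)P(H) + P(E|¬H)P(¬H)
     = 0.6557 × 0.1052 + 0.3471 × 0.8948
     = 0.06897964 + 0.31058508
     = 0.37956472

Step 2: Apply Bayes' theorem
P(H|E) = P(E|H) × P(H) / P(E)
       = 0.06897964 / 0.37956472
       = 0.1817


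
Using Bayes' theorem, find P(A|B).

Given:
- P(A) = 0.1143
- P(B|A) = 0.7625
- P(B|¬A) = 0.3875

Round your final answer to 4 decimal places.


Bayes' theorem: P(A|B) = P(B|A) × P(A) / P(B)

Step 1: Calculate P(B) using law of total probability
P(B) = P(B|A)P(A) + P(B|¬A)P(¬A)
     = 0.7625 × 0.1143 + 0.3875 × 0.8857
     = 0.08715375 + 0.34320875
     = 0.43036250

Step 2: Apply Bayes' theorem
P(A|B) = P(B|A) × P(A) / P(B)
       = 0.08715375 / 0.43036250
       = 0.2025


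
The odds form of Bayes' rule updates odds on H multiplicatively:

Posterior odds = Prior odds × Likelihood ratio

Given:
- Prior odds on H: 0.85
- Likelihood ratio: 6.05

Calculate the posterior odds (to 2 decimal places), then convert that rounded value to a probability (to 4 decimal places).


Step 1: Calculate posterior odds
Posterior odds = Prior odds × LR
               = 0.85 × 6.05
               = 5.14

Step 2: Convert to probability
P(H|E) = Posterior odds / (1 + Posterior odds)
       = 5.14 / (1 + 5.14)
       = 5.14 / 6.14
       = 0.8371

The evidence increased P(H) from 0.4595 to 0.8371.


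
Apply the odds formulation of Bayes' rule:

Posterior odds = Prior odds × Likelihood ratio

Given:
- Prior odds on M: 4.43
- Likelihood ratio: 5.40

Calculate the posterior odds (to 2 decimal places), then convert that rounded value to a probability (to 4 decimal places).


Step 1: Calculate posterior odds
Posterior odds = Prior odds × LR
               = 4.43 × 5.40
               = 23.92

Step 2: Convert to probability
P(M|E) = Posterior odds / (1 + Posterior odds)
       = 23.92 / (1 + 23.92)
       = 23.92 / 24.92
       = 0.9599

The evidence increased P(M) from 0.8158 to 0.9599.


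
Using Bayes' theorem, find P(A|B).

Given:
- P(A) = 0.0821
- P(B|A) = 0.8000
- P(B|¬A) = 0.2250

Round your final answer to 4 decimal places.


Bayes' theorem: P(A|B) = P(B|A) × P(A) / P(B)

Step 1: Calculate P(B) using law of total probability
P(B) = P(B|A)P(A) + P(B|¬A)P(¬A)
     = 0.8000 × 0.0821 + 0.2250 × 0.9179
     = 0.06568000 + 0.20652750
     = 0.27220750

Step 2: Apply Bayes' theorem
P(A|B) = P(B|A) × P(A) / P(B)
       = 0.06568000 / 0.27220750
       = 0.2413


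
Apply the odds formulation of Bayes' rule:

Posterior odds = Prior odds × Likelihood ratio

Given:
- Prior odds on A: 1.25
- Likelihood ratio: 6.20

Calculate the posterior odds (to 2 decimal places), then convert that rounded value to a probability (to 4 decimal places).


Step 1: Calculate posterior odds
Posterior odds = Prior odds × LR
               = 1.25 × 6.20
               = 7.75

Step 2: Convert to probability
P(A|E) = Posterior odds / (1 + Posterior odds)
       = 7.75 / (1 + 7.75)
       = 7.75 / 8.75
       = 0.8857

The evidence increased P(A) from 0.5556 to 0.8857.


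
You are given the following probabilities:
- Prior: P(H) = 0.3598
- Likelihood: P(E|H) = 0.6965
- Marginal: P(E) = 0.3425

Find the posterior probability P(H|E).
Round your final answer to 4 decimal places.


Using Bayes' theorem:

P(H|E) = P(E|H) × P(H) / P(E)
       = 0.6965 × 0.3598 / 0.3425
       = 0.25060070 / 0.3425
       = 0.7317

The evidence strengthens our belief in H.
Prior: 0.3598 → Posterior: 0.7317


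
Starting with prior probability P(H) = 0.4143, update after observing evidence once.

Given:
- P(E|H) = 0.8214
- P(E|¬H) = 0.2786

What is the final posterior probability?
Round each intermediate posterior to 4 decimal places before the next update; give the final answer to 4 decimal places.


Sequential Bayesian updating:

Initial prior: P(H) = 0.4143

Update 1:
  P(E) = 0.8214 × 0.4143 + 0.2786 × 0.5857 = 0.34030602 + 0.16317602 = 0.50348204
  P(H|E) = 0.34030602 / 0.50348204 = 0.6759

Final posterior: 0.6759


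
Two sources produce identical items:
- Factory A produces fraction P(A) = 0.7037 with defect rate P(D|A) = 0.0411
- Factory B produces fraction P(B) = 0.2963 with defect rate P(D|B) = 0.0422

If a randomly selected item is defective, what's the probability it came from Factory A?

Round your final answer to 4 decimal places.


Let A = from Factory A, D = defective

Given:
- P(A) = 0.7037, P(B) = 0.2963
- P(D|A) = 0.0411, P(D|B) = 0.0422

Step 1: Find P(D)
P(D) = P(D|A)P(A) + P(D|B)P(B)
     = 0.0411 × 0.7037 + 0.0422 × 0.2963
     = 0.02892207 + 0.01250386
     = 0.04142593

Step 2: Apply Bayes' theorem
P(A|D) = P(D|A)P(A) / P(D)
       = 0.02892207 / 0.04142593
       = 0.6982


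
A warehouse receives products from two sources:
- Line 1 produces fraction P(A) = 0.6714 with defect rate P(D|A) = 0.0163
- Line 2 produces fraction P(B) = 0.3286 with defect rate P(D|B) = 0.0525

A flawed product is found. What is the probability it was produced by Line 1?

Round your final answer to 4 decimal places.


Let A = from Line 1, D = flawed

Given:
- P(A) = 0.6714, P(B) = 0.3286
- P(D|A) = 0.0163, P(D|B) = 0.0525

Step 1: Find P(D)
P(D) = P(D|A)P(A) + P(D|B)P(B)
     = 0.0163 × 0.6714 + 0.0525 × 0.3286
     = 0.01094382 + 0.01725150
     = 0.02819532

Step 2: Apply Bayes' theorem
P(A|D) = P(D|A)P(A) / P(D)
       = 0.01094382 / 0.02819532
       = 0.3881


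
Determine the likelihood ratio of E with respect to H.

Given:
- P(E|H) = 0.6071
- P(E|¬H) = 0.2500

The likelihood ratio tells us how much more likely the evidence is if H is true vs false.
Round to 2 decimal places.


Likelihood Ratio (LR) = P(E|H) / P(E|¬H)

LR = 0.6071 / 0.2500
   = 2.43

The evidence is 2.43 times more likely if H is true than if H is false.
Because LR exceeds 1, E is evidence for H.


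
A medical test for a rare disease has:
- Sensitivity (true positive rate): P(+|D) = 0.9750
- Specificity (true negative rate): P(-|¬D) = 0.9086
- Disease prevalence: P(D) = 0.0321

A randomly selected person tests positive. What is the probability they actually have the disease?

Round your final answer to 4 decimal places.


Let D = has disease, + = positive test

Given:
- P(D) = 0.0321 (prevalence)
- P(+|D) = 0.9750 (sensitivity)
- P(-|¬D) = 0.9086 (specificity)
- P(+|¬D) = 0.0914 (false positive rate = 1 - specificity)

Step 1: Find P(+)
P(+) = P(+|D)P(D) + P(+|¬D)P(¬D)
     = 0.9750 × 0.0321 + 0.0914 × 0.9679
     = 0.03129750 + 0.08846606
     = 0.11976356

Step 2: Apply Bayes' theorem for P(D|+)
P(D|+) = P(+|D)P(D) / P(+)
       = 0.03129750 / 0.11976356
       = 0.2613


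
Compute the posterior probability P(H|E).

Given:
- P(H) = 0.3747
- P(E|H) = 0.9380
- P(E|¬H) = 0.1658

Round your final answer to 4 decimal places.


Bayes' theorem: P(H|E) = P(E|H) × P(H) / P(E)

Step 1: Calculate P(E) using law of total probability
P(E) = P(E|H)P(H) + P(E|¬H)P(¬H)
     = 0.9380 × 0.3747 + 0.1658 × 0.6253
     = 0.35146860 + 0.10367474
     = 0.45514334

Step 2: Apply Bayes' theorem
P(H|E) = P(E|H) × P(H) / P(E)
       = 0.35146860 / 0.45514334
       = 0.7722


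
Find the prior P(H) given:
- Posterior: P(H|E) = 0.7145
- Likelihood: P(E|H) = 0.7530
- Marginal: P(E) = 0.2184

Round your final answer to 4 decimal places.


From Bayes' theorem: P(H|E) = P(E|H) × P(H) / P(E)

Rearranging for P(H):
P(H) = P(H|E) × P(E) / P(E|H)
     = 0.7145 × 0.2184 / 0.7530
     = 0.15604680 / 0.7530
     = 0.2072


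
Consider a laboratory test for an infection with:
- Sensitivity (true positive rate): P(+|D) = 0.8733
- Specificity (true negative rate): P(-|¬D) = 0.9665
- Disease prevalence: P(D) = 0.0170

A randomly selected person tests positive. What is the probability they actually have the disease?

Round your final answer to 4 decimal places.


Let D = has disease, + = positive test

Given:
- P(D) = 0.0170 (prevalence)
- P(+|D) = 0.8733 (sensitivity)
- P(-|¬D) = 0.9665 (specificity)
- P(+|¬D) = 0.0335 (false positive rate = 1 - specificity)

Step 1: Find P(+)
P(+) = P(+|D)P(D) + P(+|¬D)P(¬D)
     = 0.8733 × 0.0170 + 0.0335 × 0.9830
     = 0.01484610 + 0.03293050
     = 0.04777660

Step 2: Apply Bayes' theorem for P(D|+)
P(D|+) = P(+|D)P(D) / P(+)
       = 0.01484610 / 0.04777660
       = 0.3107


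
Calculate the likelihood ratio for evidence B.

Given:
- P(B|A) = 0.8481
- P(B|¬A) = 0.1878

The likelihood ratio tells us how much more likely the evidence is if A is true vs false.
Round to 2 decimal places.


Likelihood Ratio (LR) = P(B|A) / P(B|¬A)

LR = 0.8481 / 0.1878
   = 4.52

The evidence is 4.52 times more likely if A is true than if A is false.
Because LR exceeds 1, B is evidence for A.


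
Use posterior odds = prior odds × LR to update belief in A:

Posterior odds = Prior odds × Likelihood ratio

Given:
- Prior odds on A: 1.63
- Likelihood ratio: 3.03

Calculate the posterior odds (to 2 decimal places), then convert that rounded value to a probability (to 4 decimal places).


Step 1: Calculate posterior odds
Posterior odds = Prior odds × LR
               = 1.63 × 3.03
               = 4.94

Step 2: Convert to probability
P(A|E) = Posterior odds / (1 + Posterior odds)
       = 4.94 / (1 + 4.94)
       = 4.94 / 5.94
       = 0.8316

The evidence increased P(A) from 0.6198 to 0.8316.


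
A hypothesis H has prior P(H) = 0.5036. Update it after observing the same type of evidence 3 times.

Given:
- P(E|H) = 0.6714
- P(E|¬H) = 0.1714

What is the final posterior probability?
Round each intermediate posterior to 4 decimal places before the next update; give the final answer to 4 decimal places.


Sequential Bayesian updating:

Initial prior: P(H) = 0.5036

Update 1:
  P(E) = 0.6714 × 0.5036 + 0.1714 × 0.4964 = 0.33811704 + 0.08508296 = 0.42320000
  P(H|E) = 0.33811704 / 0.42320000 = 0.7990

Update 2:
  P(E) = 0.6714 × 0.7990 + 0.1714 × 0.2010 = 0.53644860 + 0.03445140 = 0.57090000
  P(H|E) = 0.53644860 / 0.57090000 = 0.9397

Update 3:
  P(E) = 0.6714 × 0.9397 + 0.1714 × 0.0603 = 0.63091458 + 0.01033542 = 0.64125000
  P(H|E) = 0.63091458 / 0.64125000 = 0.9839

Final posterior: 0.9839


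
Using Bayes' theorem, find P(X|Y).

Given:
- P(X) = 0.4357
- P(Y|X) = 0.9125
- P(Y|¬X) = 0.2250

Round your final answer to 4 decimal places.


Bayes' theorem: P(X|Y) = P(Y|X) × P(X) / P(Y)

Step 1: Calculate P(Y) using law of total probability
P(Y) = P(Y|X)P(X) + P(Y|¬X)P(¬X)
     = 0.9125 × 0.4357 + 0.2250 × 0.5643
     = 0.39757625 + 0.12696750
     = 0.52454375

Step 2: Apply Bayes' theorem
P(X|Y) = P(Y|X) × P(X) / P(Y)
       = 0.39757625 / 0.52454375
       = 0.7579


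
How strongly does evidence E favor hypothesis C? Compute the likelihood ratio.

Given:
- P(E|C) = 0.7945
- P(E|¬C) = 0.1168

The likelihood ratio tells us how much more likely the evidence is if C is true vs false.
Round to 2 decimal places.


Likelihood Ratio (LR) = P(E|C) / P(E|¬C)

LR = 0.7945 / 0.1168
   = 6.80

The evidence is 6.80 times more likely if C is true than if C is false.
Since LR > 1, the evidence supports C over ¬C.


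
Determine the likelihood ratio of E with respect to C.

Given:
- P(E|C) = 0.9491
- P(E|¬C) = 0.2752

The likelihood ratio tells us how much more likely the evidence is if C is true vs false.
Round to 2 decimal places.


Likelihood Ratio (LR) = P(E|C) / P(E|¬C)

LR = 0.9491 / 0.2752
   = 3.45

The evidence is 3.45 times more likely if C is true than if C is false.
LR > 1, so observing E raises the odds in favor of C.


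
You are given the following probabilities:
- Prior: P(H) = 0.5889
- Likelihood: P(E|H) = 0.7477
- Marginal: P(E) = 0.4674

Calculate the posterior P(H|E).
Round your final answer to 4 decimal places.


Using Bayes' theorem:

P(H|E) = P(E|H) × P(H) / P(E)
       = 0.7477 × 0.5889 / 0.4674
       = 0.44032053 / 0.4674
       = 0.9421

The evidence strengthens our belief in H.
Prior: 0.5889 → Posterior: 0.9421


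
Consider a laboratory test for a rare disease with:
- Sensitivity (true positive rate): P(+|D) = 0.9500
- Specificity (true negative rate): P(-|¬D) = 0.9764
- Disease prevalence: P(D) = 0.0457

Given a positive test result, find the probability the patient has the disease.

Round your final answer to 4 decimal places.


Let D = has disease, + = positive test

Given:
- P(D) = 0.0457 (prevalence)
- P(+|D) = 0.9500 (sensitivity)
- P(-|¬D) = 0.9764 (specificity)
- P(+|¬D) = 0.0236 (false positive rate = 1 - specificity)

Step 1: Find P(+)
P(+) = P(+|D)P(D) + P(+|¬D)P(¬D)
     = 0.9500 × 0.0457 + 0.0236 × 0.9543
     = 0.04341500 + 0.02252148
     = 0.06593648

Step 2: Apply Bayes' theorem for P(D|+)
P(D|+) = P(+|D)P(D) / P(+)
       = 0.04341500 / 0.06593648
       = 0.6584


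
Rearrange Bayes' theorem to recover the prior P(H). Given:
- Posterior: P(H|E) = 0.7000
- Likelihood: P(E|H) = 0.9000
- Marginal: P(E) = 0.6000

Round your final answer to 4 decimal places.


From Bayes' theorem: P(H|E) = P(E|H) × P(H) / P(E)

Rearranging for P(H):
P(H) = P(H|E) × P(E) / P(E|H)
     = 0.7000 × 0.6000 / 0.9000
     = 0.42000000 / 0.9000
     = 0.4667


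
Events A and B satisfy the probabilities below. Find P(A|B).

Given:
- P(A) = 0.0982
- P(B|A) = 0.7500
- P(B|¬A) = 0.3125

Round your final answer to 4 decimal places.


Bayes' theorem: P(A|B) = P(B|A) × P(A) / P(B)

Step 1: Calculate P(B) using law of total probability
P(B) = P(B|A)P(A) + P(B|¬A)P(¬A)
     = 0.7500 × 0.0982 + 0.3125 × 0.9018
     = 0.07365000 + 0.28181250
     = 0.35546250

Step 2: Apply Bayes' theorem
P(A|B) = P(B|A) × P(A) / P(B)
       = 0.07365000 / 0.35546250
       = 0.2072


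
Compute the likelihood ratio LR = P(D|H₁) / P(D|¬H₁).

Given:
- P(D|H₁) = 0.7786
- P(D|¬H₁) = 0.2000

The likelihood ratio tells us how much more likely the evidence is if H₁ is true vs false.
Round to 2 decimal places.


Likelihood Ratio (LR) = P(D|H₁) / P(D|¬H₁)

LR = 0.7786 / 0.2000
   = 3.89

The evidence is 3.89 times more likely if H₁ is true than if H₁ is false.
Because LR exceeds 1, D is evidence for H₁.


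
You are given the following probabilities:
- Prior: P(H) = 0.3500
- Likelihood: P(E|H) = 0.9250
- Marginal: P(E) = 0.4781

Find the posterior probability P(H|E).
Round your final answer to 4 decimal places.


Using Bayes' theorem:

P(H|E) = P(E|H) × P(H) / P(E)
       = 0.9250 × 0.3500 / 0.4781
       = 0.32375000 / 0.4781
       = 0.6772

The evidence strengthens our belief in H.
Prior: 0.3500 → Posterior: 0.6772


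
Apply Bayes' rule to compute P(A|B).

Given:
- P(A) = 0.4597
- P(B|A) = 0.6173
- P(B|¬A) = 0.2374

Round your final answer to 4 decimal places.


Bayes' theorem: P(A|B) = P(B|A) × P(A) / P(B)

Step 1: Calculate P(B) using law of total probability
P(B) = P(B|A)P(A) + P(B|¬A)P(¬A)
     = 0.6173 × 0.4597 + 0.2374 × 0.5403
     = 0.28377281 + 0.12826722
     = 0.41204003

Step 2: Apply Bayes' theorem
P(A|B) = P(B|A) × P(A) / P(B)
       = 0.28377281 / 0.41204003
       = 0.6887


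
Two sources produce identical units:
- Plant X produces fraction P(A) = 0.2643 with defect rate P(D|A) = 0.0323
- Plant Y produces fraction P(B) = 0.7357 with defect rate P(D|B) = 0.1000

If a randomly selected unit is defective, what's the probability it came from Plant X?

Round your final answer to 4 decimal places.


Let A = from Plant X, D = defective

Given:
- P(A) = 0.2643, P(B) = 0.7357
- P(D|A) = 0.0323, P(D|B) = 0.1000

Step 1: Find P(D)
P(D) = P(D|A)P(A) + P(D|B)P(B)
     = 0.0323 × 0.2643 + 0.1000 × 0.7357
     = 0.00853689 + 0.07357000
     = 0.08210689

Step 2: Apply Bayes' theorem
P(A|D) = P(D|A)P(A) / P(D)
       = 0.00853689 / 0.08210689
       = 0.1040


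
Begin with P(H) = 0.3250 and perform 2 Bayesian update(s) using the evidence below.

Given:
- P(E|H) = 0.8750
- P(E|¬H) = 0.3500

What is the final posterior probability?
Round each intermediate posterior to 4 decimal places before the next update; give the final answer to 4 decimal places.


Sequential Bayesian updating:

Initial prior: P(H) = 0.3250

Update 1:
  P(E) = 0.8750 × 0.3250 + 0.3500 × 0.6750 = 0.28437500 + 0.23625000 = 0.52062500
  P(H|E) = 0.28437500 / 0.52062500 = 0.5462

Update 2:
  P(E) = 0.8750 × 0.5462 + 0.3500 × 0.4538 = 0.47792500 + 0.15883000 = 0.63675500
  P(H|E) = 0.47792500 / 0.63675500 = 0.7506

Final posterior: 0.7506


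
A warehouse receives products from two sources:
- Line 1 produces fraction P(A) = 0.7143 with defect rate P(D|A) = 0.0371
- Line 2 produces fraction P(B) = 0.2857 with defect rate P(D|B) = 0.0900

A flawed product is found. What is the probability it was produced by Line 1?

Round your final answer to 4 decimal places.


Let A = from Line 1, D = flawed

Given:
- P(A) = 0.7143, P(B) = 0.2857
- P(D|A) = 0.0371, P(D|B) = 0.0900

Step 1: Find P(D)
P(D) = P(D|A)P(A) + P(D|B)P(B)
     = 0.0371 × 0.7143 + 0.0900 × 0.2857
     = 0.02650053 + 0.02571300
     = 0.05221353

Step 2: Apply Bayes' theorem
P(A|D) = P(D|A)P(A) / P(D)
       = 0.02650053 / 0.05221353
       = 0.5075


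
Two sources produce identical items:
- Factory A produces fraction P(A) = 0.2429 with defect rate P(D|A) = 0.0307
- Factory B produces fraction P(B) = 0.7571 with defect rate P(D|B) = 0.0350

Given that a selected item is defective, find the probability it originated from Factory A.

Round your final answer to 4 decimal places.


Let A = from Factory A, D = defective

Given:
- P(A) = 0.2429, P(B) = 0.7571
- P(D|A) = 0.0307, P(D|B) = 0.0350

Step 1: Find P(D)
P(D) = P(D|A)P(A) + P(D|B)P(B)
     = 0.0307 × 0.2429 + 0.0350 × 0.7571
     = 0.00745703 + 0.02649850
     = 0.03395553

Step 2: Apply Bayes' theorem
P(A|D) = P(D|A)P(A) / P(D)
       = 0.00745703 / 0.03395553
       = 0.2196


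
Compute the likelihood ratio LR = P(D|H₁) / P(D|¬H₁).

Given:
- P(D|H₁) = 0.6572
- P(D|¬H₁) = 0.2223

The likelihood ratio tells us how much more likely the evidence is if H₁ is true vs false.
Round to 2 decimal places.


Likelihood Ratio (LR) = P(D|H₁) / P(D|¬H₁)

LR = 0.6572 / 0.2223
   = 2.96

The evidence is 2.96 times more likely if H₁ is true than if H₁ is false.
Because LR exceeds 1, D is evidence for H₁.


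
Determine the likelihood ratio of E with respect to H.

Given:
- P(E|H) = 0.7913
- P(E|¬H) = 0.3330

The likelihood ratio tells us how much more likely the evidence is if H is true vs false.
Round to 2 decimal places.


Likelihood Ratio (LR) = P(E|H) / P(E|¬H)

LR = 0.7913 / 0.3330
   = 2.38

The evidence is 2.38 times more likely if H is true than if H is false.
LR > 1, so observing E raises the odds in favor of H.


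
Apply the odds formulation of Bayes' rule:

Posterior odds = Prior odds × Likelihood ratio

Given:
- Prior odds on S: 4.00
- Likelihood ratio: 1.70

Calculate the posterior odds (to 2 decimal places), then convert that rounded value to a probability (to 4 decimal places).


Step 1: Calculate posterior odds
Posterior odds = Prior odds × LR
               = 4.00 × 1.70
               = 6.80

Step 2: Convert to probability
P(S|E) = Posterior odds / (1 + Posterior odds)
       = 6.80 / (1 + 6.80)
       = 6.80 / 7.80
       = 0.8718

The evidence increased P(S) from 0.8000 to 0.8718.


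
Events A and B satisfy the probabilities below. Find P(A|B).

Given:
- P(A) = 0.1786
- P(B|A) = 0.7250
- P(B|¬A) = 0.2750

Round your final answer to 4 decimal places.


Bayes' theorem: P(A|B) = P(B|A) × P(A) / P(B)

Step 1: Calculate P(B) using law of total probability
P(B) = P(B|A)P(A) + P(B|¬A)P(¬A)
     = 0.7250 × 0.1786 + 0.2750 × 0.8214
     = 0.12948500 + 0.22588500
     = 0.35537000

Step 2: Apply Bayes' theorem
P(A|B) = P(B|A) × P(A) / P(B)
       = 0.12948500 / 0.35537000
       = 0.3644


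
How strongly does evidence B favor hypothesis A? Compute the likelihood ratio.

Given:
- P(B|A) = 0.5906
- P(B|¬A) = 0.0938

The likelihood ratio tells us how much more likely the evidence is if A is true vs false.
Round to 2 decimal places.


Likelihood Ratio (LR) = P(B|A) / P(B|¬A)

LR = 0.5906 / 0.0938
   = 6.30

The evidence is 6.30 times more likely if A is true than if A is false.
LR > 1, so observing B raises the odds in favor of A.


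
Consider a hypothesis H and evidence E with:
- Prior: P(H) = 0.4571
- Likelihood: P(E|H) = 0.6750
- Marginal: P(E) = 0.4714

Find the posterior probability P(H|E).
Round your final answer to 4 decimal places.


Using Bayes' theorem:

P(H|E) = P(E|H) × P(H) / P(E)
       = 0.6750 × 0.4571 / 0.4714
       = 0.30854250 / 0.4714
       = 0.6545

The evidence strengthens our belief in H.
Prior: 0.4571 → Posterior: 0.6545


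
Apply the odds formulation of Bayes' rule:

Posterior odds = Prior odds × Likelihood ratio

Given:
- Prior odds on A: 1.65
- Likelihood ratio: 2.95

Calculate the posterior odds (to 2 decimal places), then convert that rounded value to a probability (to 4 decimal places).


Step 1: Calculate posterior odds
Posterior odds = Prior odds × LR
               = 1.65 × 2.95
               = 4.87

Step 2: Convert to probability
P(A|E) = Posterior odds / (1 + Posterior odds)
       = 4.87 / (1 + 4.87)
       = 4.87 / 5.87
       = 0.8296

The evidence increased P(A) from 0.6226 to 0.8296.


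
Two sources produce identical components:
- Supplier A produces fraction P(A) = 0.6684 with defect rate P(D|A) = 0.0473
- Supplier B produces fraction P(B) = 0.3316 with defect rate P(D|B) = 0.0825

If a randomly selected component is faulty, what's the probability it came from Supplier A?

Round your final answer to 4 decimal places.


Let A = from Supplier A, D = faulty

Given:
- P(A) = 0.6684, P(B) = 0.3316
- P(D|A) = 0.0473, P(D|B) = 0.0825

Step 1: Find P(D)
P(D) = P(D|A)P(A) + P(D|B)P(B)
     = 0.0473 × 0.6684 + 0.0825 × 0.3316
     = 0.03161532 + 0.02735700
     = 0.05897232

Step 2: Apply Bayes' theorem
P(A|D) = P(D|A)P(A) / P(D)
       = 0.03161532 / 0.05897232
       = 0.5361


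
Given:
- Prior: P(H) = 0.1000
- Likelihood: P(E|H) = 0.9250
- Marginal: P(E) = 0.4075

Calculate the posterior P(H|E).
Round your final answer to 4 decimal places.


Using Bayes' theorem:

P(H|E) = P(E|H) × P(H) / P(E)
       = 0.9250 × 0.1000 / 0.4075
       = 0.09250000 / 0.4075
       = 0.2270

The evidence strengthens our belief in H.
Prior: 0.1000 → Posterior: 0.2270


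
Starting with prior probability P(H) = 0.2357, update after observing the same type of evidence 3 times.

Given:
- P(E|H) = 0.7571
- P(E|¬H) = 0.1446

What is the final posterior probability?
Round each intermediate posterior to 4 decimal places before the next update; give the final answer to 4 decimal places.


Sequential Bayesian updating:

Initial prior: P(H) = 0.2357

Update 1:
  P(E) = 0.7571 × 0.2357 + 0.1446 × 0.7643 = 0.17844847 + 0.11051778 = 0.28896625
  P(H|E) = 0.17844847 / 0.28896625 = 0.6175

Update 2:
  P(E) = 0.7571 × 0.6175 + 0.1446 × 0.3825 = 0.46750925 + 0.05530950 = 0.52281875
  P(H|E) = 0.46750925 / 0.52281875 = 0.8942

Update 3:
  P(E) = 0.7571 × 0.8942 + 0.1446 × 0.1058 = 0.67699882 + 0.01529868 = 0.69229750
  P(H|E) = 0.67699882 / 0.69229750 = 0.9779

Final posterior: 0.9779


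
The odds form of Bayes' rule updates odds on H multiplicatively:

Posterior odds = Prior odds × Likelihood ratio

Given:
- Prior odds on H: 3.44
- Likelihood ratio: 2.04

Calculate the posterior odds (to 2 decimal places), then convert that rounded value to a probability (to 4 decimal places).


Step 1: Calculate posterior odds
Posterior odds = Prior odds × LR
               = 3.44 × 2.04
               = 7.02

Step 2: Convert to probability
P(H|E) = Posterior odds / (1 + Posterior odds)
       = 7.02 / (1 + 7.02)
       = 7.02 / 8.02
       = 0.8753

The evidence increased P(H) from 0.7748 to 0.8753.


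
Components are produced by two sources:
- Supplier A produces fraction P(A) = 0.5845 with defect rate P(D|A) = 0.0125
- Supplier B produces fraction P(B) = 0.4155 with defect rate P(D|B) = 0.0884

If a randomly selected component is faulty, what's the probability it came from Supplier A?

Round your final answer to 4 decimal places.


Let A = from Supplier A, D = faulty

Given:
- P(A) = 0.5845, P(B) = 0.4155
- P(D|A) = 0.0125, P(D|B) = 0.0884

Step 1: Find P(D)
P(D) = P(D|A)P(A) + P(D|B)P(B)
     = 0.0125 × 0.5845 + 0.0884 × 0.4155
     = 0.00730625 + 0.03673020
     = 0.04403645

Step 2: Apply Bayes' theorem
P(A|D) = P(D|A)P(A) / P(D)
       = 0.00730625 / 0.04403645
       = 0.1659


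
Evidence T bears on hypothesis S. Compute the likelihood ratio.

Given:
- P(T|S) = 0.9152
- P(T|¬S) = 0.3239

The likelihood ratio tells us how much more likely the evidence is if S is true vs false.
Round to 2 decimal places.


Likelihood Ratio (LR) = P(T|S) / P(T|¬S)

LR = 0.9152 / 0.3239
   = 2.83

The evidence is 2.83 times more likely if S is true than if S is false.
Since LR > 1, the evidence supports S over ¬S.


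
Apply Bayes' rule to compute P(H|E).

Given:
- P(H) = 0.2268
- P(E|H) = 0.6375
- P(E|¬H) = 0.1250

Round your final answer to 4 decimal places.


Bayes' theorem: P(H|E) = P(E|H) × P(H) / P(E)

Step 1: Calculate P(E) using law of total probability
P(E) = P(E|H)P(H) + P(E|¬H)P(¬H)
     = 0.6375 × 0.2268 + 0.1250 × 0.7732
     = 0.14458500 + 0.09665000
     = 0.24123500

Step 2: Apply Bayes' theorem
P(H|E) = P(E|H) × P(H) / P(E)
       = 0.14458500 / 0.24123500
       = 0.5994


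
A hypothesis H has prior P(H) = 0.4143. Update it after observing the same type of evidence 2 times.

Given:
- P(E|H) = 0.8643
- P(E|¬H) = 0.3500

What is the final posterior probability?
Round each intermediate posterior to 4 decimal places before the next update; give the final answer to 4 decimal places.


Sequential Bayesian updating:

Initial prior: P(H) = 0.4143

Update 1:
  P(E) = 0.8643 × 0.4143 + 0.3500 × 0.5857 = 0.35807949 + 0.20499500 = 0.56307449
  P(H|E) = 0.35807949 / 0.56307449 = 0.6359

Update 2:
  P(E) = 0.8643 × 0.6359 + 0.3500 × 0.3641 = 0.54960837 + 0.12743500 = 0.67704337
  P(H|E) = 0.54960837 / 0.67704337 = 0.8118

Final posterior: 0.8118


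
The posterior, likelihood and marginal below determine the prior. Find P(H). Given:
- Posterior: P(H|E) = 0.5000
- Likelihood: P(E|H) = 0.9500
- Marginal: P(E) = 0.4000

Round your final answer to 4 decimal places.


From Bayes' theorem: P(H|E) = P(E|H) × P(H) / P(E)

Rearranging for P(H):
P(H) = P(H|E) × P(E) / P(E|H)
     = 0.5000 × 0.4000 / 0.9500
     = 0.20000000 / 0.9500
     = 0.2105


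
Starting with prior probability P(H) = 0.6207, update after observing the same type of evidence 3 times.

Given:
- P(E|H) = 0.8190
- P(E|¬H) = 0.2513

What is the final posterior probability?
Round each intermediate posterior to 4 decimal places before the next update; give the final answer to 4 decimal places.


Sequential Bayesian updating:

Initial prior: P(H) = 0.6207

Update 1:
  P(E) = 0.8190 × 0.6207 + 0.2513 × 0.3793 = 0.50835330 + 0.09531809 = 0.60367139
  P(H|E) = 0.50835330 / 0.60367139 = 0.8421

Update 2:
  P(E) = 0.8190 × 0.8421 + 0.2513 × 0.1579 = 0.68967990 + 0.03968027 = 0.72936017
  P(H|E) = 0.68967990 / 0.72936017 = 0.9456

Update 3:
  P(E) = 0.8190 × 0.9456 + 0.2513 × 0.0544 = 0.77444640 + 0.01367072 = 0.78811712
  P(H|E) = 0.77444640 / 0.78811712 = 0.9827

Final posterior: 0.9827


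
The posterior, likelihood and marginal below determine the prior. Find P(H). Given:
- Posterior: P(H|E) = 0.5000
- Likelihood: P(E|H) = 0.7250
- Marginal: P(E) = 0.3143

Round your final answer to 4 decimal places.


From Bayes' theorem: P(H|E) = P(E|H) × P(H) / P(E)

Rearranging for P(H):
P(H) = P(H|E) × P(E) / P(E|H)
     = 0.5000 × 0.3143 / 0.7250
     = 0.15715000 / 0.7250
     = 0.2168


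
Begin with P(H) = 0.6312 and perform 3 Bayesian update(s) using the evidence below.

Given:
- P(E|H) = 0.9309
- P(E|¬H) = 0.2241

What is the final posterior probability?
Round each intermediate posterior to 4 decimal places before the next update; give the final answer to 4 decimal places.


Sequential Bayesian updating:

Initial prior: P(H) = 0.6312

Update 1:
  P(E) = 0.9309 × 0.6312 + 0.2241 × 0.3688 = 0.58758408 + 0.08264808 = 0.67023216
  P(H|E) = 0.58758408 / 0.67023216 = 0.8767

Update 2:
  P(E) = 0.9309 × 0.8767 + 0.2241 × 0.1233 = 0.81612003 + 0.02763153 = 0.84375156
  P(H|E) = 0.81612003 / 0.84375156 = 0.9673

Update 3:
  P(E) = 0.9309 × 0.9673 + 0.2241 × 0.0327 = 0.90045957 + 0.00732807 = 0.90778764
  P(H|E) = 0.90045957 / 0.90778764 = 0.9919

Final posterior: 0.9919


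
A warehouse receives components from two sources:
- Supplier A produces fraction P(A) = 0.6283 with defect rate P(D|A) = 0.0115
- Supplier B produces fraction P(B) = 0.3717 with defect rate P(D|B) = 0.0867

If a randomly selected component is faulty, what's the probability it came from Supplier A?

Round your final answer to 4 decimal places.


Let A = from Supplier A, D = faulty

Given:
- P(A) = 0.6283, P(B) = 0.3717
- P(D|A) = 0.0115, P(D|B) = 0.0867

Step 1: Find P(D)
P(D) = P(D|A)P(A) + P(D|B)P(B)
     = 0.0115 × 0.6283 + 0.0867 × 0.3717
     = 0.00722545 + 0.03222639
     = 0.03945184

Step 2: Apply Bayes' theorem
P(A|D) = P(D|A)P(A) / P(D)
       = 0.00722545 / 0.03945184
       = 0.1831


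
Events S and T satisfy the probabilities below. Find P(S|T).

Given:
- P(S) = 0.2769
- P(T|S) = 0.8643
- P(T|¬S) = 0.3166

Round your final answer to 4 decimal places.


Bayes' theorem: P(S|T) = P(T|S) × P(S) / P(T)

Step 1: Calculate P(T) using law of total probability
P(T) = P(T|S)P(S) + P(T|¬S)P(¬S)
     = 0.8643 × 0.2769 + 0.3166 × 0.7231
     = 0.23932467 + 0.22893346
     = 0.46825813

Step 2: Apply Bayes' theorem
P(S|T) = P(T|S) × P(S) / P(T)
       = 0.23932467 / 0.46825813
       = 0.5111


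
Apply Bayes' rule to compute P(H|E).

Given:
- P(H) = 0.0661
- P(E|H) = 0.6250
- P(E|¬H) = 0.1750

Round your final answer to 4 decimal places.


Bayes' theorem: P(H|E) = P(E|H) × P(H) / P(E)

Step 1: Calculate P(E) using law of total probability
P(E) = P(E|H)P(H) + P(E|¬H)P(¬H)
     = 0.6250 × 0.0661 + 0.1750 × 0.9339
     = 0.04131250 + 0.16343250
     = 0.20474500

Step 2: Apply Bayes' theorem
P(H|E) = P(E|H) × P(H) / P(E)
       = 0.04131250 / 0.20474500
       = 0.2018
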